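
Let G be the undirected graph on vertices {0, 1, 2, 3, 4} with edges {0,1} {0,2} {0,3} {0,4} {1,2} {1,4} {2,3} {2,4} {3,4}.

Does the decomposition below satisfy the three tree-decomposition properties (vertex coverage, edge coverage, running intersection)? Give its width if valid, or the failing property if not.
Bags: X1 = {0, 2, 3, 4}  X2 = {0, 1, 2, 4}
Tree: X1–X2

Checking the three conditions: (i) the bags cover all of {0, 1, 2, 3, 4}; (ii) for each edge, some bag contains both endpoints; (iii) the bags containing any fixed vertex form a subtree. All hold, so the decomposition is valid with width 4 − 1 = 3.

Yes; width 3.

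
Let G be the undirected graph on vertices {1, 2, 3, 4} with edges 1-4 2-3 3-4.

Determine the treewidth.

1

A width-1 tree decomposition is:
Bags: B1 = {2, 3}  B2 = {3, 4}  B3 = {1, 4}
Tree: B1–B2, B2–B3
The largest bag has 2 vertices, giving width 1; this decomposition certifies tw(G) ≤ 1. G has an edge, so its treewidth is at least 1. Combining the bounds, tw(G) = 1.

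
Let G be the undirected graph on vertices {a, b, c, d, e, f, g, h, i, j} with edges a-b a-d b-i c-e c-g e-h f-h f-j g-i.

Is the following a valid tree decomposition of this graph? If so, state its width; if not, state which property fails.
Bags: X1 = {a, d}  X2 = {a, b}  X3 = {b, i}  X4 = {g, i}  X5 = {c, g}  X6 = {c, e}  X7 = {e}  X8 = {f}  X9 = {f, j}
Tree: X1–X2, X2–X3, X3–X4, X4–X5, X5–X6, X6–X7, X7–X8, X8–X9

No — vertex h appears in no bag.

A tree decomposition must satisfy three properties: every vertex lies in some bag; for every edge, both endpoints lie together in some bag; and for every vertex, the bags containing it form a connected subtree. Here vertex h appears in no bag, so the decomposition is invalid.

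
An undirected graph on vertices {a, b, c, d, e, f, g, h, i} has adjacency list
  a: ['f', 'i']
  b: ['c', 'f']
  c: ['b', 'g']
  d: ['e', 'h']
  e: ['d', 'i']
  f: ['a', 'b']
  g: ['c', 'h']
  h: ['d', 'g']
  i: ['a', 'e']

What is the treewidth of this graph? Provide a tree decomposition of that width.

Every bag has size at most 3, so the width is 3 − 1 = 2 and tw(G) ≤ 2. Since c–g–h–d–e–i–a–f–b–c is a cycle in G, G is not acyclic. Forests are exactly the graphs of treewidth ≤ 1, so tw(G) ≥ 2. The upper and lower bounds meet at 2, so that is the treewidth.

Treewidth 2.
One such decomposition:
Bags: B1 = {c, g, h}  B2 = {c, d, h}  B3 = {c, d, e}  B4 = {c, e, i}  B5 = {a, c, i}  B6 = {a, c, f}  B7 = {b, c, f}
Tree: B1–B2, B2–B3, B3–B4, B4–B5, B5–B6, B6–B7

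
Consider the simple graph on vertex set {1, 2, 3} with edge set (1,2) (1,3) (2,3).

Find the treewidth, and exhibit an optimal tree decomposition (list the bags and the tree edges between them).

Treewidth 2.
One such decomposition:
Bags: B1 = {1, 2, 3}
Tree: (single bag)

With just one bag of size 3, the width is 3 − 1 = 2, so tw(G) ≤ 2. On the other hand G contains the 3-clique {1, 2, 3}. A clique must lie in a single bag of any decomposition, so no decomposition can have width below 2. Hence tw(G) = 2 exactly.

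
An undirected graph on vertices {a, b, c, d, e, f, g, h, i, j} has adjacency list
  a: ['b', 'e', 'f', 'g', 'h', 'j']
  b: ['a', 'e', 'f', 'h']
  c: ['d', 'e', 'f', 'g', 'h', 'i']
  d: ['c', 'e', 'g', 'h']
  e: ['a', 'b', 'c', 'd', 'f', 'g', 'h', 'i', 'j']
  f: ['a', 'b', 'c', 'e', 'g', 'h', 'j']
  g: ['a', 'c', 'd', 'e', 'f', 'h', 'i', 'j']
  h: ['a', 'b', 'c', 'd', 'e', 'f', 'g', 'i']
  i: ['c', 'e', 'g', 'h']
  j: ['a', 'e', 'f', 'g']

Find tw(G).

4

A width-4 tree decomposition is:
Bags: B1 = {c, e, f, g, h}  B2 = {c, e, g, h, i}  B3 = {a, e, f, g, h}  B4 = {c, d, e, g, h}  B5 = {a, e, f, g, j}  B6 = {a, b, e, f, h}
Tree: B1–B2, B1–B3, B2–B4, B3–B5, B3–B6
Every bag has size at most 5, so the width is 5 − 1 = 4 and tw(G) ≤ 4. On the other hand G contains the 5-clique {a, e, f, g, j}. A clique must lie in a single bag of any decomposition, so no decomposition can have width below 4. Combining the bounds, tw(G) = 4.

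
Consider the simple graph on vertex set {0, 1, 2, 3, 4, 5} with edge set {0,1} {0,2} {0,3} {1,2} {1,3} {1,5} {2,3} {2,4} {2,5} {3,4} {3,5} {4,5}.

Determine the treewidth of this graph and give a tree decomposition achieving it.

Each bag holds 4 vertices, so the decomposition has width 3, which upper-bounds the treewidth. On the other hand G contains the 4-clique {0, 1, 2, 3}. A clique must lie in a single bag of any decomposition, so no decomposition can have width below 3. The upper and lower bounds meet at 3, so that is the treewidth.

Treewidth 3.
Bags: B1 = {1, 2, 3, 5}  B2 = {2, 3, 4, 5}  B3 = {0, 1, 2, 3}
Tree: B1–B2, B1–B3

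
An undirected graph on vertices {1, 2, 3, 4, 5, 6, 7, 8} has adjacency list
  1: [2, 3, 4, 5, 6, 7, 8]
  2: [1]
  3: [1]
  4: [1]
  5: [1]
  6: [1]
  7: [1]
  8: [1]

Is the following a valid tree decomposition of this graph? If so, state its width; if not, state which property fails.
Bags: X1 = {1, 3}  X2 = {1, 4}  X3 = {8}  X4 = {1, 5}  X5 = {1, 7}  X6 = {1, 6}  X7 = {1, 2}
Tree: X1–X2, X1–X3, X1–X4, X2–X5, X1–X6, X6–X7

A tree decomposition must satisfy three properties: every vertex lies in some bag; for every edge, both endpoints lie together in some bag; and for every vertex, the bags containing it form a connected subtree. Here edge (1,8) lies in no bag, so the decomposition is invalid.

No — edge (1,8) lies in no bag.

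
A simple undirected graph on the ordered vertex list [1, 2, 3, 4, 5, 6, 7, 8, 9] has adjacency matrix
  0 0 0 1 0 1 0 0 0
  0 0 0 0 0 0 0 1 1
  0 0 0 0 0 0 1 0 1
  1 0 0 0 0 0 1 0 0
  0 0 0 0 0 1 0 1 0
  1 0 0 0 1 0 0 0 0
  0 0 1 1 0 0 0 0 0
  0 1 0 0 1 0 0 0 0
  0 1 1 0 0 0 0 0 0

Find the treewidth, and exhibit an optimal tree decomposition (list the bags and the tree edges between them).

Treewidth 2.
Bags: B1 = {5, 6, 8}  B2 = {2, 6, 8}  B3 = {2, 6, 9}  B4 = {3, 6, 9}  B5 = {3, 6, 7}  B6 = {4, 6, 7}  B7 = {1, 4, 6}
Tree: B1–B2, B2–B3, B3–B4, B4–B5, B5–B6, B6–B7

The largest bag has 3 vertices, giving width 2; this decomposition certifies tw(G) ≤ 2. Since 6–5–8–2–9–3–7–4–1–6 is a cycle in G, G is not acyclic. Forests are exactly the graphs of treewidth ≤ 1, so tw(G) ≥ 2. The upper and lower bounds meet at 2, so that is the treewidth.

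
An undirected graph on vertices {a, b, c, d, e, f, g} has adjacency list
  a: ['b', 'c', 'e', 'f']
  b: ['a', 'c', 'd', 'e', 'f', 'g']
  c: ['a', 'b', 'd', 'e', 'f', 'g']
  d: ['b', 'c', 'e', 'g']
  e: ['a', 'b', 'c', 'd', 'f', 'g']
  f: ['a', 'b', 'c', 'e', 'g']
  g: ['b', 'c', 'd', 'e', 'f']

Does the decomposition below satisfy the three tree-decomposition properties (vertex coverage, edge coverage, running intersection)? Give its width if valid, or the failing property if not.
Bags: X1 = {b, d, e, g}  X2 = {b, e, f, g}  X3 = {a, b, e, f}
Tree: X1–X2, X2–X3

A tree decomposition must satisfy three properties: every vertex lies in some bag; for every edge, both endpoints lie together in some bag; and for every vertex, the bags containing it form a connected subtree. Here vertex c appears in no bag, so the decomposition is invalid.

No — vertex c appears in no bag.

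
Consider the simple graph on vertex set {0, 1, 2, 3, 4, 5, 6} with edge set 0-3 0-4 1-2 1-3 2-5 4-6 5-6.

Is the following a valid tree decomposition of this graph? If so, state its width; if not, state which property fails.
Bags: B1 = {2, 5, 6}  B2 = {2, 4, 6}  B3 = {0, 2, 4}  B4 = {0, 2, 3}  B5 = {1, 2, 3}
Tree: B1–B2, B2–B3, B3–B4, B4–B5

Yes; width 2.

Every vertex of G appears in some bag (union = {0, 1, 2, 3, 4, 5, 6}); every edge is covered by a bag; and for each vertex v the set of bags containing v is connected in the bag tree. The decomposition is therefore valid. The largest bag has 3 vertices, so the width is 2.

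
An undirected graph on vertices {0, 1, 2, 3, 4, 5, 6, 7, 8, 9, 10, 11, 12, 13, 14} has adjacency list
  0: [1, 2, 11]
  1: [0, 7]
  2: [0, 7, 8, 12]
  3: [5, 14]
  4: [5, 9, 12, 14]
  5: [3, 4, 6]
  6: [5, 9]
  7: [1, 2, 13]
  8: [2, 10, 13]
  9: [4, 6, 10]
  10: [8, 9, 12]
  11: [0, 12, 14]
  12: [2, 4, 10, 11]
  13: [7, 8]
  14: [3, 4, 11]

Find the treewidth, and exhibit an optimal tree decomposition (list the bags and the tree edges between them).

Treewidth 3.
One optimal decomposition is:
Bags: B1 = {0, 1, 7, 13}  B2 = {0, 2, 7, 13}  B3 = {0, 2, 8, 13}  B4 = {0, 2, 8, 11}  B5 = {2, 8, 11, 12}  B6 = {8, 10, 11, 12}  B7 = {10, 11, 12, 14}  B8 = {4, 10, 12, 14}  B9 = {4, 9, 10, 14}  B10 = {3, 4, 9, 14}  B11 = {3, 4, 5, 9}  B12 = {3, 5, 6, 9}
Tree: B1–B2, B2–B3, B3–B4, B4–B5, B5–B6, B6–B7, B7–B8, B8–B9, B9–B10, B10–B11, B11–B12

Every bag has size at most 4, so the width is 4 − 1 = 3 and tw(G) ≤ 3. For the lower bound: the 4 vertex sets {1,7,13}, {0}, {2}, {8,10,11,12} are disjoint, each induces a connected subgraph, and every pair is joined by at least one edge of G. Contracting each set to a single vertex therefore yields K_{4} as a minor, and since treewidth is minor-monotone, tw(G) ≥ tw(K_{4}) = 3. Hence tw(G) = 3 exactly.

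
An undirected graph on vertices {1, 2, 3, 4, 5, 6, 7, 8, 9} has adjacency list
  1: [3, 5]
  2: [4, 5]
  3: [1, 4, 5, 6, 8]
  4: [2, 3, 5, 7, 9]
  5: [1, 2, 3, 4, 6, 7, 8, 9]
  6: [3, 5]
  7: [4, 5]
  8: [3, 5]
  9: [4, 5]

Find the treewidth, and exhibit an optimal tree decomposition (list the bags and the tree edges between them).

Treewidth 2.
One such decomposition:
Bags: B1 = {3, 4, 5}  B2 = {1, 3, 5}  B3 = {3, 5, 8}  B4 = {3, 5, 6}  B5 = {4, 5, 7}  B6 = {4, 5, 9}  B7 = {2, 4, 5}
Tree: B1–B2, B1–B3, B3–B4, B1–B5, B5–B6, B1–B7

The largest bag has 3 vertices, giving width 2; this decomposition certifies tw(G) ≤ 2. On the other hand G contains the 3-clique {4, 5, 9}. A clique must lie in a single bag of any decomposition, so no decomposition can have width below 2. Combining the bounds, tw(G) = 2.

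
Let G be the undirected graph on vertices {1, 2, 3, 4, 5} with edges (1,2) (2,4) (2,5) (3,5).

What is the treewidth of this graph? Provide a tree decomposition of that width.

The largest bag has 2 vertices, giving width 1; this decomposition certifies tw(G) ≤ 1. G has an edge, so its treewidth is at least 1. Combining the bounds, tw(G) = 1.

Treewidth 1.
One optimal decomposition is:
Bags: B1 = {2, 5}  B2 = {2, 4}  B3 = {3, 5}  B4 = {1, 2}
Tree: B1–B2, B1–B3, B1–B4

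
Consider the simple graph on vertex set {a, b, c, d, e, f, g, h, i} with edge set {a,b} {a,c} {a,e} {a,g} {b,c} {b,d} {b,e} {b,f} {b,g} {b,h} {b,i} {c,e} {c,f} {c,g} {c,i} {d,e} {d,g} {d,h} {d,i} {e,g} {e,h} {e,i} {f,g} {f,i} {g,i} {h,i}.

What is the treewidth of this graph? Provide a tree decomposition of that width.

Treewidth 4.
Bags: B1 = {b, d, e, g, i}  B2 = {b, c, e, g, i}  B3 = {b, d, e, h, i}  B4 = {a, b, c, e, g}  B5 = {b, c, f, g, i}
Tree: B1–B2, B1–B3, B2–B4, B2–B5

Every bag has size at most 5, so the width is 5 − 1 = 4 and tw(G) ≤ 4. On the other hand G contains the 5-clique {a, b, c, e, g}. A clique must lie in a single bag of any decomposition, so no decomposition can have width below 4. Therefore the treewidth is 4.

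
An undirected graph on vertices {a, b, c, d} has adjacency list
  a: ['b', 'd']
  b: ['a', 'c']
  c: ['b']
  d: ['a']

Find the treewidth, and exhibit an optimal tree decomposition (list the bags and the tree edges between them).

Each bag holds 2 vertices, so the decomposition has width 1, which upper-bounds the treewidth. Any graph with an edge has treewidth ≥ 1, and G has the edge b–c. Combining the bounds, tw(G) = 1.

Treewidth 1.
One optimal decomposition is:
Bags: B1 = {b, c}  B2 = {a, b}  B3 = {a, d}
Tree: B1–B2, B2–B3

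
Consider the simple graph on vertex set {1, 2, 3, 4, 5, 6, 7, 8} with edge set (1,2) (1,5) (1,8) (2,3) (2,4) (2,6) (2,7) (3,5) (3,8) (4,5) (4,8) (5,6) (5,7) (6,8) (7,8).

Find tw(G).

A width-3 tree decomposition is:
Bags: B1 = {2, 3, 5, 8}  B2 = {2, 4, 5, 8}  B3 = {1, 2, 5, 8}  B4 = {2, 5, 7, 8}  B5 = {2, 5, 6, 8}
Tree: B1–B2, B2–B3, B3–B4, B4–B5
Every bag has size at most 4, so the width is 4 − 1 = 3 and tw(G) ≤ 3. For the lower bound: the 4 vertex sets {2,3}, {4,8}, {5}, {1} are disjoint, each induces a connected subgraph, and every pair is joined by at least one edge of G. Contracting each set to a single vertex therefore yields K_{4} as a minor, and since treewidth is minor-monotone, tw(G) ≥ tw(K_{4}) = 3. Combining the bounds, tw(G) = 3.

3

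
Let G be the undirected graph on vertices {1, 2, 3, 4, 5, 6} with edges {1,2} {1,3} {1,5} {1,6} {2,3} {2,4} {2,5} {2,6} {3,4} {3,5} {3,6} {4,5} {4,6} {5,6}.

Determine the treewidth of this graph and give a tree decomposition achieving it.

Each bag holds 5 vertices, so the decomposition has width 4, which upper-bounds the treewidth. Conversely, {1, 2, 3, 5, 6} is a clique of size 5, and the vertices of any clique must share a bag in every tree decomposition; so some bag has ≥ 5 vertices and tw(G) ≥ 4. Hence tw(G) = 4 exactly.

Treewidth 4.
One optimal decomposition is:
Bags: B1 = {1, 2, 3, 5, 6}  B2 = {2, 3, 4, 5, 6}
Tree: B1–B2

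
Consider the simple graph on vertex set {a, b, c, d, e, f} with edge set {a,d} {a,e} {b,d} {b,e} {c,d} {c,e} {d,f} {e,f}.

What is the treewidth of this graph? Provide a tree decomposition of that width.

Every bag has size at most 3, so the width is 3 − 1 = 2 and tw(G) ≤ 2. The edges c–e–a–d–c form a cycle, so G is not a tree and its treewidth is at least 2. Hence tw(G) = 2 exactly.

Treewidth 2.
One optimal decomposition is:
Bags: B1 = {c, d, e}  B2 = {a, d, e}  B3 = {d, e, f}  B4 = {b, d, e}
Tree: B1–B2, B2–B3, B3–B4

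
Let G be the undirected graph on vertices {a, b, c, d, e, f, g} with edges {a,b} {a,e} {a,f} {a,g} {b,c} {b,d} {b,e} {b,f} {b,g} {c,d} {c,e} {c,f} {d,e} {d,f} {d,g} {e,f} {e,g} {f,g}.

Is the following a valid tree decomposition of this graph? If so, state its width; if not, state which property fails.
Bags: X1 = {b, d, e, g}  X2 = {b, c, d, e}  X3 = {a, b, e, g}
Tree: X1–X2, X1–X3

A tree decomposition must satisfy three properties: every vertex lies in some bag; for every edge, both endpoints lie together in some bag; and for every vertex, the bags containing it form a connected subtree. Here vertex f appears in no bag, so the decomposition is invalid.

No — vertex f appears in no bag.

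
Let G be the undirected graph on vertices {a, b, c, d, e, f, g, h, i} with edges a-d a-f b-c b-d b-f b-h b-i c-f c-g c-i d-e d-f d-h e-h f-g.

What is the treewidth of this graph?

2

A width-2 tree decomposition is:
Bags: B1 = {b, d, h}  B2 = {b, d, f}  B3 = {b, c, f}  B4 = {c, f, g}  B5 = {b, c, i}  B6 = {d, e, h}  B7 = {a, d, f}
Tree: B1–B2, B2–B3, B3–B4, B3–B5, B1–B6, B2–B7
The largest bag has 3 vertices, giving width 2; this decomposition certifies tw(G) ≤ 2. On the other hand G contains the 3-clique {d, e, h}. A clique must lie in a single bag of any decomposition, so no decomposition can have width below 2. Hence tw(G) = 2 exactly.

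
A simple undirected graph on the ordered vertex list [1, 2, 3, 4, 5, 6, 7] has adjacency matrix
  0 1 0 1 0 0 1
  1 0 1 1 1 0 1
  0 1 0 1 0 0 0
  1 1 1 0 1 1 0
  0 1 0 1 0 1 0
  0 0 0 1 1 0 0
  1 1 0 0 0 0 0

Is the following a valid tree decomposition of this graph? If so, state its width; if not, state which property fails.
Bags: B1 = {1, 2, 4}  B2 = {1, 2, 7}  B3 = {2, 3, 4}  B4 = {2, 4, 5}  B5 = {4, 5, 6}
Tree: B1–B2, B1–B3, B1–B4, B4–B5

Checking the three conditions: (i) the bags cover all of {1, 2, 3, 4, 5, 6, 7}; (ii) for each edge, some bag contains both endpoints; (iii) the bags containing any fixed vertex form a subtree. All hold, so the decomposition is valid with width 3 − 1 = 2.

Yes; width 2.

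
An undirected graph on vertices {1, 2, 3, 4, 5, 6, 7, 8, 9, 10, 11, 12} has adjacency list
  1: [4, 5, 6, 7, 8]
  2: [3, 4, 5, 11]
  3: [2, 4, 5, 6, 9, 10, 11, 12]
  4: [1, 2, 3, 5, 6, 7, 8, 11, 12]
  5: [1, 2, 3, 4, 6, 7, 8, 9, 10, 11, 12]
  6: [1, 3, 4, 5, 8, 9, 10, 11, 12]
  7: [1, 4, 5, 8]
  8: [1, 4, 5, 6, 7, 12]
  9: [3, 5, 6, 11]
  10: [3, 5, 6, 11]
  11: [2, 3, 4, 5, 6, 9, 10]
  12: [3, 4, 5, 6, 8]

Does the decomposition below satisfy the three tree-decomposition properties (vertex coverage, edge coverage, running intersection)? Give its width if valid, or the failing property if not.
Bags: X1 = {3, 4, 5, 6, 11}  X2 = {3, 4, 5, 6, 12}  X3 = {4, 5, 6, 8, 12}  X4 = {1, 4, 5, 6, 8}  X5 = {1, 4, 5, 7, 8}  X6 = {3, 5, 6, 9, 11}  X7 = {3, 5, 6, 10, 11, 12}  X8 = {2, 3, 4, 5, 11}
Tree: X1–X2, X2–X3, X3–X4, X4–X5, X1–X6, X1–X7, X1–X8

A tree decomposition must satisfy three properties: every vertex lies in some bag; for every edge, both endpoints lie together in some bag; and for every vertex, the bags containing it form a connected subtree. Here bags containing vertex 12 are not connected in the tree, so the decomposition is invalid.

No — bags containing vertex 12 are not connected in the tree.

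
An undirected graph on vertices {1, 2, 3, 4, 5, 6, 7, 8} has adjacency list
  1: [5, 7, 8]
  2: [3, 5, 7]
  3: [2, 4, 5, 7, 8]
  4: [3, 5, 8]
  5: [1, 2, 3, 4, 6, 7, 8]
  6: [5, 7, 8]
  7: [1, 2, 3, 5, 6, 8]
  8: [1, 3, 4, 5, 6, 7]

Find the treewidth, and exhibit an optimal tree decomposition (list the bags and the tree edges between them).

The largest bag has 4 vertices, giving width 3; this decomposition certifies tw(G) ≤ 3. On the other hand G contains the 4-clique {3, 4, 5, 8}. A clique must lie in a single bag of any decomposition, so no decomposition can have width below 3. Combining the bounds, tw(G) = 3.

Treewidth 3.
One optimal decomposition is:
Bags: B1 = {1, 5, 7, 8}  B2 = {3, 5, 7, 8}  B3 = {3, 4, 5, 8}  B4 = {5, 6, 7, 8}  B5 = {2, 3, 5, 7}
Tree: B1–B2, B2–B3, B2–B4, B2–B5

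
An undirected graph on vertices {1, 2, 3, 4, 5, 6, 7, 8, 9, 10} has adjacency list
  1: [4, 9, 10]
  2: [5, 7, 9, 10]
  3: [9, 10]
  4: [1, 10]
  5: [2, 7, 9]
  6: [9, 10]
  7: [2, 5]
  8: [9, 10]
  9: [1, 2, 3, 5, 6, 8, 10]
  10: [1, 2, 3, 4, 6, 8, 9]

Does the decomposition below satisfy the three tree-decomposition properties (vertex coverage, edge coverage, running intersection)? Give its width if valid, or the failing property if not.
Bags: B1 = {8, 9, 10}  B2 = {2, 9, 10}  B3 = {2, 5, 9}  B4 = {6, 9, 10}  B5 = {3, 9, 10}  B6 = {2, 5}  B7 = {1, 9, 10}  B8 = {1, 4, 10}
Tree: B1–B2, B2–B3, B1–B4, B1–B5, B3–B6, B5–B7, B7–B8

A tree decomposition must satisfy three properties: every vertex lies in some bag; for every edge, both endpoints lie together in some bag; and for every vertex, the bags containing it form a connected subtree. Here vertex 7 appears in no bag, so the decomposition is invalid.

No — vertex 7 appears in no bag.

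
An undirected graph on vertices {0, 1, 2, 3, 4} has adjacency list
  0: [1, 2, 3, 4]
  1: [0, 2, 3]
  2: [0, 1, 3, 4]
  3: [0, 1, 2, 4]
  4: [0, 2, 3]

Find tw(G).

A width-3 tree decomposition is:
Bags: B1 = {0, 1, 2, 3}  B2 = {0, 2, 3, 4}
Tree: B1–B2
Every bag has size at most 4, so the width is 4 − 1 = 3 and tw(G) ≤ 3. For the lower bound, the 4 vertices {0, 1, 2, 3} are pairwise adjacent, and any tree decomposition puts a clique entirely inside one bag — forcing width ≥ 3. Hence tw(G) = 3 exactly.

3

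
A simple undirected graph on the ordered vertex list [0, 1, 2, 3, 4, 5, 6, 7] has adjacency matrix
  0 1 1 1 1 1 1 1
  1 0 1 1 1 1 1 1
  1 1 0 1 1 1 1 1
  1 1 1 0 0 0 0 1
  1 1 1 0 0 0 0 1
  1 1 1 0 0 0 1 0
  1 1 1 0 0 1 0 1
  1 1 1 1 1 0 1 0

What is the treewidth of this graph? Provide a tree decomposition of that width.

Treewidth 4.
Bags: B1 = {0, 1, 2, 6, 7}  B2 = {0, 1, 2, 5, 6}  B3 = {0, 1, 2, 4, 7}  B4 = {0, 1, 2, 3, 7}
Tree: B1–B2, B1–B3, B1–B4

Each bag holds 5 vertices, so the decomposition has width 4, which upper-bounds the treewidth. Conversely, {0, 1, 2, 5, 6} is a clique of size 5, and the vertices of any clique must share a bag in every tree decomposition; so some bag has ≥ 5 vertices and tw(G) ≥ 4. The upper and lower bounds meet at 4, so that is the treewidth.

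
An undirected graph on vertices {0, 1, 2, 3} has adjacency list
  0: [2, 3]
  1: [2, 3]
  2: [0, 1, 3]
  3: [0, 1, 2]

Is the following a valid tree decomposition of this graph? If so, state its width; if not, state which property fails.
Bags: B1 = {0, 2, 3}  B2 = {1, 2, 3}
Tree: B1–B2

Vertex coverage: the bags together contain {0, 1, 2, 3}, the full vertex set. Edge coverage: each edge of G has both endpoints in at least one bag. Running intersection: for every vertex, the bags containing it form a connected subtree. All three properties hold, so this is a valid tree decomposition of width max|bag| − 1 = 2, and hence tw(G) ≤ 2.

Yes; width 2.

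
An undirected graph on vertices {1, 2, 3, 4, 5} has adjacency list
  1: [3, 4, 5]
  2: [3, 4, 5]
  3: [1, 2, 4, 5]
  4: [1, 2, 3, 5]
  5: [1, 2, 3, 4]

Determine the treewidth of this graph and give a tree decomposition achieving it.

Every bag has size at most 4, so the width is 4 − 1 = 3 and tw(G) ≤ 3. For the lower bound, the 4 vertices {1, 3, 4, 5} are pairwise adjacent, and any tree decomposition puts a clique entirely inside one bag — forcing width ≥ 3. Hence tw(G) = 3 exactly.

Treewidth 3.
One such decomposition:
Bags: B1 = {2, 3, 4, 5}  B2 = {1, 3, 4, 5}
Tree: B1–B2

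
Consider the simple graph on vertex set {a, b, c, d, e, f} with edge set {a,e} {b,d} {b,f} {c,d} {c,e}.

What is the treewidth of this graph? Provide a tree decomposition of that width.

Each bag holds 2 vertices, so the decomposition has width 1, which upper-bounds the treewidth. Since G has at least one edge (e.g. a–e), it is not an edgeless graph, so tw(G) ≥ 1. The upper and lower bounds meet at 1, so that is the treewidth.

Treewidth 1.
Bags: B1 = {a, e}  B2 = {c, e}  B3 = {c, d}  B4 = {b, d}  B5 = {b, f}
Tree: B1–B2, B2–B3, B3–B4, B4–B5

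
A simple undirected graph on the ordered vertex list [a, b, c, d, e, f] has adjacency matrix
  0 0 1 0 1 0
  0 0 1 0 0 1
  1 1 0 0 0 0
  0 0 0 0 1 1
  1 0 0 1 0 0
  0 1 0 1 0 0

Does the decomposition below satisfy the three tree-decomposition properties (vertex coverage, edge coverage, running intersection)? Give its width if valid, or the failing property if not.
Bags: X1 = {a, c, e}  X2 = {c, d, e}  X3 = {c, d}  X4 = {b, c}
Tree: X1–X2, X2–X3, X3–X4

No — vertex f appears in no bag.

A tree decomposition must satisfy three properties: every vertex lies in some bag; for every edge, both endpoints lie together in some bag; and for every vertex, the bags containing it form a connected subtree. Here vertex f appears in no bag, so the decomposition is invalid.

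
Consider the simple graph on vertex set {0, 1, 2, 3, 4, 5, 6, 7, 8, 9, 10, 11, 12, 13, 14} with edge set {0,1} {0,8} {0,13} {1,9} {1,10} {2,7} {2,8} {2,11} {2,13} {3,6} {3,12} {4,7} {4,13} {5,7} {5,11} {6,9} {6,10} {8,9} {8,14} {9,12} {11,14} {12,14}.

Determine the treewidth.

3

A width-3 tree decomposition is:
Bags: B1 = {4, 5, 7, 11}  B2 = {2, 4, 7, 11}  B3 = {2, 4, 11, 13}  B4 = {2, 11, 13, 14}  B5 = {2, 8, 13, 14}  B6 = {0, 8, 13, 14}  B7 = {0, 8, 12, 14}  B8 = {0, 8, 9, 12}  B9 = {0, 1, 9, 12}  B10 = {1, 3, 9, 12}  B11 = {1, 3, 6, 9}  B12 = {1, 3, 6, 10}
Tree: B1–B2, B2–B3, B3–B4, B4–B5, B5–B6, B6–B7, B7–B8, B8–B9, B9–B10, B10–B11, B11–B12
Every bag has size at most 4, so the width is 4 − 1 = 3 and tw(G) ≤ 3. For the lower bound: the 4 vertex sets {4,5,7}, {11}, {2}, {0,8,13,14} are disjoint, each induces a connected subgraph, and every pair is joined by at least one edge of G. Contracting each set to a single vertex therefore yields K_{4} as a minor, and since treewidth is minor-monotone, tw(G) ≥ tw(K_{4}) = 3. Hence tw(G) = 3 exactly.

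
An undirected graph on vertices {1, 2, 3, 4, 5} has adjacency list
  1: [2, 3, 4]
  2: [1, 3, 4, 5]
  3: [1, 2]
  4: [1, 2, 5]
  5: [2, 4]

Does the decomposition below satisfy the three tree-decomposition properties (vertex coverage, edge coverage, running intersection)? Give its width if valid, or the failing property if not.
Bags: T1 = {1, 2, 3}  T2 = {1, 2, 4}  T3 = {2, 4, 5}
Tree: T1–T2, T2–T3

Vertex coverage: the bags together contain {1, 2, 3, 4, 5}, the full vertex set. Edge coverage: each edge of G has both endpoints in at least one bag. Running intersection: for every vertex, the bags containing it form a connected subtree. All three properties hold, so this is a valid tree decomposition of width max|bag| − 1 = 2, and hence tw(G) ≤ 2.

Yes; width 2.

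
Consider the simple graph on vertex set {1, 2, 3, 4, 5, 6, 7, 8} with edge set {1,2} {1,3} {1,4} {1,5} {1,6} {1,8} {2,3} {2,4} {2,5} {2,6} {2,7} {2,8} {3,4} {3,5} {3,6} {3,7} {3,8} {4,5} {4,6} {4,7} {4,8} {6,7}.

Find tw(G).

4

A width-4 tree decomposition is:
Bags: B1 = {1, 2, 3, 4, 5}  B2 = {1, 2, 3, 4, 8}  B3 = {1, 2, 3, 4, 6}  B4 = {2, 3, 4, 6, 7}
Tree: B1–B2, B2–B3, B3–B4
Every bag has size at most 5, so the width is 5 − 1 = 4 and tw(G) ≤ 4. For the lower bound, the 5 vertices {1, 2, 3, 4, 8} are pairwise adjacent, and any tree decomposition puts a clique entirely inside one bag — forcing width ≥ 4. The upper and lower bounds meet at 4, so that is the treewidth.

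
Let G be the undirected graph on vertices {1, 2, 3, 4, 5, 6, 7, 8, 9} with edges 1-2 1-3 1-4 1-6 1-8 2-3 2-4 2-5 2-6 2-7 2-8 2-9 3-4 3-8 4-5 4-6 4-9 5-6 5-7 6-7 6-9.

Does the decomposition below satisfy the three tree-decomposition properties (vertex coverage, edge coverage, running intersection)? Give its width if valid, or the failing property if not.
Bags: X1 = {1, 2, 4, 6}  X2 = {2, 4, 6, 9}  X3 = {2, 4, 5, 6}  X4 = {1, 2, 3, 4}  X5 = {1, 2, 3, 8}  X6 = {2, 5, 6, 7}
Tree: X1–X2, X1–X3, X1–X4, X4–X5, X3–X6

Yes; width 3.

Checking the three conditions: (i) the bags cover all of {1, 2, 3, 4, 5, 6, 7, 8, 9}; (ii) for each edge, some bag contains both endpoints; (iii) the bags containing any fixed vertex form a subtree. All hold, so the decomposition is valid with width 4 − 1 = 3.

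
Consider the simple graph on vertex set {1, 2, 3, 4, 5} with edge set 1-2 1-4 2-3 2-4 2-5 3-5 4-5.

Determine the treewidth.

A width-2 tree decomposition is:
Bags: B1 = {2, 4, 5}  B2 = {1, 2, 4}  B3 = {2, 3, 5}
Tree: B1–B2, B1–B3
Each bag holds 3 vertices, so the decomposition has width 2, which upper-bounds the treewidth. For the lower bound, the 3 vertices {2, 3, 5} are pairwise adjacent, and any tree decomposition puts a clique entirely inside one bag — forcing width ≥ 2. Hence tw(G) = 2 exactly.

2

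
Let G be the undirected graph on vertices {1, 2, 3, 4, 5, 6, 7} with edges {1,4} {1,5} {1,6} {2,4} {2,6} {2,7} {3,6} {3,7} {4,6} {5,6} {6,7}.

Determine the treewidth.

A width-2 tree decomposition is:
Bags: B1 = {2, 6, 7}  B2 = {3, 6, 7}  B3 = {2, 4, 6}  B4 = {1, 4, 6}  B5 = {1, 5, 6}
Tree: B1–B2, B1–B3, B3–B4, B4–B5
Every bag has size at most 3, so the width is 3 − 1 = 2 and tw(G) ≤ 2. For the lower bound, the 3 vertices {1, 4, 6} are pairwise adjacent, and any tree decomposition puts a clique entirely inside one bag — forcing width ≥ 2. Therefore the treewidth is 2.

2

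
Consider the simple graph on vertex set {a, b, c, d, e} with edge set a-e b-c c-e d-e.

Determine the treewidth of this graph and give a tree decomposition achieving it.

Each bag holds 2 vertices, so the decomposition has width 1, which upper-bounds the treewidth. Since G has at least one edge (e.g. e–a), it is not an edgeless graph, so tw(G) ≥ 1. Hence tw(G) = 1 exactly.

Treewidth 1.
One such decomposition:
Bags: B1 = {a, e}  B2 = {c, e}  B3 = {b, c}  B4 = {d, e}
Tree: B1–B2, B2–B3, B1–B4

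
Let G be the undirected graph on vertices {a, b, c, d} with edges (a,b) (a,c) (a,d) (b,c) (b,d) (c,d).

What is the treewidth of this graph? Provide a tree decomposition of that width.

Treewidth 3.
One such decomposition:
Bags: B1 = {a, b, c, d}
Tree: (single bag)

With just one bag of size 4, the width is 4 − 1 = 3, so tw(G) ≤ 3. Conversely, {a, b, c, d} is a clique of size 4, and the vertices of any clique must share a bag in every tree decomposition; so some bag has ≥ 4 vertices and tw(G) ≥ 3. Combining the bounds, tw(G) = 3.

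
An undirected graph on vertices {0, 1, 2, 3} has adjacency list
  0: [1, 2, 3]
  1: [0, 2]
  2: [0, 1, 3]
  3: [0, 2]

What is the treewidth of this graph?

2

A width-2 tree decomposition is:
Bags: B1 = {0, 2, 3}  B2 = {0, 1, 2}
Tree: B1–B2
Every bag has size at most 3, so the width is 3 − 1 = 2 and tw(G) ≤ 2. For the lower bound, the 3 vertices {0, 1, 2} are pairwise adjacent, and any tree decomposition puts a clique entirely inside one bag — forcing width ≥ 2. The upper and lower bounds meet at 2, so that is the treewidth.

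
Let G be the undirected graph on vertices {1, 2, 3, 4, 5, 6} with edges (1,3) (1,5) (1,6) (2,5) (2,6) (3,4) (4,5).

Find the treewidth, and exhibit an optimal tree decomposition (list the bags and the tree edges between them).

Treewidth 2.
One such decomposition:
Bags: B1 = {2, 5, 6}  B2 = {1, 5, 6}  B3 = {1, 4, 5}  B4 = {1, 3, 4}
Tree: B1–B2, B2–B3, B3–B4

The largest bag has 3 vertices, giving width 2; this decomposition certifies tw(G) ≤ 2. Since 2–6–1–5–2 is a cycle in G, G is not acyclic. Forests are exactly the graphs of treewidth ≤ 1, so tw(G) ≥ 2. The upper and lower bounds meet at 2, so that is the treewidth.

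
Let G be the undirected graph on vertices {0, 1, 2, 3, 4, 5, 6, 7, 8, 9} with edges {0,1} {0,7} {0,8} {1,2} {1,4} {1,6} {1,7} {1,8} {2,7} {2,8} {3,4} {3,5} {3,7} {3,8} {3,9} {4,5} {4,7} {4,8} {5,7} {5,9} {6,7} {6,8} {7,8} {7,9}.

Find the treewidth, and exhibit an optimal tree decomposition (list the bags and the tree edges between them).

Treewidth 3.
One such decomposition:
Bags: B1 = {3, 4, 5, 7}  B2 = {3, 4, 7, 8}  B3 = {1, 4, 7, 8}  B4 = {3, 5, 7, 9}  B5 = {1, 6, 7, 8}  B6 = {0, 1, 7, 8}  B7 = {1, 2, 7, 8}
Tree: B1–B2, B2–B3, B1–B4, B3–B5, B5–B6, B3–B7

The largest bag has 4 vertices, giving width 3; this decomposition certifies tw(G) ≤ 3. On the other hand G contains the 4-clique {0, 1, 7, 8}. A clique must lie in a single bag of any decomposition, so no decomposition can have width below 3. Combining the bounds, tw(G) = 3.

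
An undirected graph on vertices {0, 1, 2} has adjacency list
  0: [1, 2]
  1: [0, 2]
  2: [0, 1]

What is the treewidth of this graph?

2

A width-2 tree decomposition is:
Bags: B1 = {0, 1, 2}
Tree: (single bag)
A single bag containing all 3 vertices is trivially a valid decomposition of width 2. Conversely, {0, 1, 2} is a clique of size 3, and the vertices of any clique must share a bag in every tree decomposition; so some bag has ≥ 3 vertices and tw(G) ≥ 2. Therefore the treewidth is 2.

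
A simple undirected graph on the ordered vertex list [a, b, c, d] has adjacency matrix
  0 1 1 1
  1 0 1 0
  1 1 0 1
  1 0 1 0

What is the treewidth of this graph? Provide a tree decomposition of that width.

The largest bag has 3 vertices, giving width 2; this decomposition certifies tw(G) ≤ 2. For the lower bound, the 3 vertices {a, c, d} are pairwise adjacent, and any tree decomposition puts a clique entirely inside one bag — forcing width ≥ 2. The upper and lower bounds meet at 2, so that is the treewidth.

Treewidth 2.
One optimal decomposition is:
Bags: B1 = {a, b, c}  B2 = {a, c, d}
Tree: B1–B2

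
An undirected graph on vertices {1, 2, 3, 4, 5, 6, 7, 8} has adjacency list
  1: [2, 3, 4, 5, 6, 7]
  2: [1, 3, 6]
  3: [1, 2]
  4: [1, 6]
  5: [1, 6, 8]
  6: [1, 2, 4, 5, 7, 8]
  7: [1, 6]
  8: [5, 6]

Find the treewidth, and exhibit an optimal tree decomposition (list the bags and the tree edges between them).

Treewidth 2.
Bags: B1 = {1, 5, 6}  B2 = {1, 4, 6}  B3 = {1, 2, 6}  B4 = {5, 6, 8}  B5 = {1, 6, 7}  B6 = {1, 2, 3}
Tree: B1–B2, B2–B3, B1–B4, B2–B5, B3–B6

Every bag has size at most 3, so the width is 3 − 1 = 2 and tw(G) ≤ 2. For the lower bound, the 3 vertices {5, 6, 8} are pairwise adjacent, and any tree decomposition puts a clique entirely inside one bag — forcing width ≥ 2. The upper and lower bounds meet at 2, so that is the treewidth.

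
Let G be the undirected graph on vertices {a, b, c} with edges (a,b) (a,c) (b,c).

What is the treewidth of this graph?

2

A width-2 tree decomposition is:
Bags: B1 = {a, b, c}
Tree: (single bag)
With just one bag of size 3, the width is 3 − 1 = 2, so tw(G) ≤ 2. For the lower bound, the 3 vertices {a, b, c} are pairwise adjacent, and any tree decomposition puts a clique entirely inside one bag — forcing width ≥ 2. The upper and lower bounds meet at 2, so that is the treewidth.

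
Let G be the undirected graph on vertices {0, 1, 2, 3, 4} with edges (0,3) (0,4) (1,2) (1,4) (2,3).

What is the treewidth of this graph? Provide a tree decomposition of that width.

Treewidth 2.
One such decomposition:
Bags: B1 = {0, 3, 4}  B2 = {2, 3, 4}  B3 = {1, 2, 4}
Tree: B1–B2, B2–B3

Each bag holds 3 vertices, so the decomposition has width 2, which upper-bounds the treewidth. Since 4–0–3–2–1–4 is a cycle in G, G is not acyclic. Forests are exactly the graphs of treewidth ≤ 1, so tw(G) ≥ 2. Combining the bounds, tw(G) = 2.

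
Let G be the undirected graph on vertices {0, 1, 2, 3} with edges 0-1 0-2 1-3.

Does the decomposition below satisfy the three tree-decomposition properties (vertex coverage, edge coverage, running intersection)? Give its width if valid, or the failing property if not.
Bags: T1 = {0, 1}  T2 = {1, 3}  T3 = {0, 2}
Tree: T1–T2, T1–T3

Yes; width 1.

Every vertex of G appears in some bag (union = {0, 1, 2, 3}); every edge is covered by a bag; and for each vertex v the set of bags containing v is connected in the bag tree. The decomposition is therefore valid. The largest bag has 2 vertices, so the width is 1.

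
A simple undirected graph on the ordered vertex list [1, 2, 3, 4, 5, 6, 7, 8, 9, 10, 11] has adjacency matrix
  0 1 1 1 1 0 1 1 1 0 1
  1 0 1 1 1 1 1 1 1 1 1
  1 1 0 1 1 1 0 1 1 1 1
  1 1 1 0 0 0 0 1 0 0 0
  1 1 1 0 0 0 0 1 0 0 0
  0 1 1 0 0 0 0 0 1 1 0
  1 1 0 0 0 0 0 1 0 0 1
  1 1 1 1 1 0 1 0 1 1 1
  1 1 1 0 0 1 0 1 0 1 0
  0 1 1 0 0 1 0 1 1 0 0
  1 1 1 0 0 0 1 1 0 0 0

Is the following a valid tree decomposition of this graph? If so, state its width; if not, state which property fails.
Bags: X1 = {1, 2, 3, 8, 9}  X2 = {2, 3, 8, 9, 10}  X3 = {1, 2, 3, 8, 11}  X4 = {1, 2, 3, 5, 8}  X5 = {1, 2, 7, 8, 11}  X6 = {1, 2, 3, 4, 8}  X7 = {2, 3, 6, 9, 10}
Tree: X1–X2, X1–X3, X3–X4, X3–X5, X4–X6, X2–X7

Yes; width 4.

Checking the three conditions: (i) the bags cover all of {1, 2, 3, 4, 5, 6, 7, 8, 9, 10, 11}; (ii) for each edge, some bag contains both endpoints; (iii) the bags containing any fixed vertex form a subtree. All hold, so the decomposition is valid with width 5 − 1 = 4.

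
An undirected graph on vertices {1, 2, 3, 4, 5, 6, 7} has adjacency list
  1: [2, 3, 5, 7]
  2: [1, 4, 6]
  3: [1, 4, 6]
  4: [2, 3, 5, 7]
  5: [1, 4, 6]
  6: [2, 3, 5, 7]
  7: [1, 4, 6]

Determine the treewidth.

A width-3 tree decomposition is:
Bags: B1 = {1, 4, 6, 7}  B2 = {1, 3, 4, 6}  B3 = {1, 4, 5, 6}  B4 = {1, 2, 4, 6}
Tree: B1–B2, B2–B3, B3–B4
Each bag holds 4 vertices, so the decomposition has width 3, which upper-bounds the treewidth. For the lower bound: the 4 vertex sets {1,7}, {3,6}, {4}, {5} are disjoint, each induces a connected subgraph, and every pair is joined by at least one edge of G. Contracting each set to a single vertex therefore yields K_{4} as a minor, and since treewidth is minor-monotone, tw(G) ≥ tw(K_{4}) = 3. Combining the bounds, tw(G) = 3.

3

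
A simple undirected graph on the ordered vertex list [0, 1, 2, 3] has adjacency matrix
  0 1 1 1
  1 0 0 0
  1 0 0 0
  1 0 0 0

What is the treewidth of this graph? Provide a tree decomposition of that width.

Treewidth 1.
One optimal decomposition is:
Bags: B1 = {0, 1}  B2 = {0, 2}  B3 = {0, 3}
Tree: B1–B2, B1–B3

Each bag holds 2 vertices, so the decomposition has width 1, which upper-bounds the treewidth. Any graph with an edge has treewidth ≥ 1, and G has the edge 1–0. The upper and lower bounds meet at 1, so that is the treewidth.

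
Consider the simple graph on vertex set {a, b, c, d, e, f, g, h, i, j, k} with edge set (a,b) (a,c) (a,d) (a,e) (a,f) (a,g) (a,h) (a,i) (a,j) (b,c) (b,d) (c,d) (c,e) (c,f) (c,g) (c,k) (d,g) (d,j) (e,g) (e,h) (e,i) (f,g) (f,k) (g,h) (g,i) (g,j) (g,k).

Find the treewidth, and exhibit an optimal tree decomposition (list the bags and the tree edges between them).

Treewidth 3.
One optimal decomposition is:
Bags: B1 = {a, c, d, g}  B2 = {a, c, f, g}  B3 = {a, c, e, g}  B4 = {a, d, g, j}  B5 = {c, f, g, k}  B6 = {a, e, g, h}  B7 = {a, b, c, d}  B8 = {a, e, g, i}
Tree: B1–B2, B2–B3, B1–B4, B2–B5, B3–B6, B1–B7, B6–B8

Every bag has size at most 4, so the width is 4 − 1 = 3 and tw(G) ≤ 3. On the other hand G contains the 4-clique {a, d, g, j}. A clique must lie in a single bag of any decomposition, so no decomposition can have width below 3. Combining the bounds, tw(G) = 3.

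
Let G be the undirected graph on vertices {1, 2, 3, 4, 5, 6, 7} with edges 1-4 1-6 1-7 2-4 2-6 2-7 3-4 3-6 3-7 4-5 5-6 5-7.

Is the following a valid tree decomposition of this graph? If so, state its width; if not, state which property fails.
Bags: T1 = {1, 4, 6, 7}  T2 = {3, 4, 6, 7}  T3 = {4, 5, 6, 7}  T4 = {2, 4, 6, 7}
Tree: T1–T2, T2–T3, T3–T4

Yes; width 3.

Every vertex of G appears in some bag (union = {1, 2, 3, 4, 5, 6, 7}); every edge is covered by a bag; and for each vertex v the set of bags containing v is connected in the bag tree. The decomposition is therefore valid. The largest bag has 4 vertices, so the width is 3.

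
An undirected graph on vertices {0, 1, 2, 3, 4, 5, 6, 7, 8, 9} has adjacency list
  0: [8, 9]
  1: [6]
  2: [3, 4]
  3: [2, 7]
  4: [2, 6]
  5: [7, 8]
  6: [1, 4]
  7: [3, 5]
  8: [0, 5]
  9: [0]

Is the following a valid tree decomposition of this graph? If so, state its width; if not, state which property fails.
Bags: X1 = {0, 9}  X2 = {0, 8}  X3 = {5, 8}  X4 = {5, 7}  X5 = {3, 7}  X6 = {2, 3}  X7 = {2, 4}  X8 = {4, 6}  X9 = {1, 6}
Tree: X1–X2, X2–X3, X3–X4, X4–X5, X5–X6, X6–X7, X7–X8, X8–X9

Yes; width 1.

Checking the three conditions: (i) the bags cover all of {0, 1, 2, 3, 4, 5, 6, 7, 8, 9}; (ii) for each edge, some bag contains both endpoints; (iii) the bags containing any fixed vertex form a subtree. All hold, so the decomposition is valid with width 2 − 1 = 1.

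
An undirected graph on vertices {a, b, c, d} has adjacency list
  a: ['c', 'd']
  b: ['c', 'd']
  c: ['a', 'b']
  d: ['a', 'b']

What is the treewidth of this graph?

A width-2 tree decomposition is:
Bags: B1 = {a, b, c}  B2 = {a, b, d}
Tree: B1–B2
The largest bag has 3 vertices, giving width 2; this decomposition certifies tw(G) ≤ 2. For the lower bound, G contains the cycle a–c–b–d–a, so G is not a forest; only forests have treewidth ≤ 1, hence tw(G) ≥ 2. Therefore the treewidth is 2.

2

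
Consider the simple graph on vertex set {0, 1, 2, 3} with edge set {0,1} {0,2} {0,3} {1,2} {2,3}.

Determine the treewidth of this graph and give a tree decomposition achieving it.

Every bag has size at most 3, so the width is 3 − 1 = 2 and tw(G) ≤ 2. For the lower bound, the 3 vertices {0, 1, 2} are pairwise adjacent, and any tree decomposition puts a clique entirely inside one bag — forcing width ≥ 2. Hence tw(G) = 2 exactly.

Treewidth 2.
One such decomposition:
Bags: B1 = {0, 2, 3}  B2 = {0, 1, 2}
Tree: B1–B2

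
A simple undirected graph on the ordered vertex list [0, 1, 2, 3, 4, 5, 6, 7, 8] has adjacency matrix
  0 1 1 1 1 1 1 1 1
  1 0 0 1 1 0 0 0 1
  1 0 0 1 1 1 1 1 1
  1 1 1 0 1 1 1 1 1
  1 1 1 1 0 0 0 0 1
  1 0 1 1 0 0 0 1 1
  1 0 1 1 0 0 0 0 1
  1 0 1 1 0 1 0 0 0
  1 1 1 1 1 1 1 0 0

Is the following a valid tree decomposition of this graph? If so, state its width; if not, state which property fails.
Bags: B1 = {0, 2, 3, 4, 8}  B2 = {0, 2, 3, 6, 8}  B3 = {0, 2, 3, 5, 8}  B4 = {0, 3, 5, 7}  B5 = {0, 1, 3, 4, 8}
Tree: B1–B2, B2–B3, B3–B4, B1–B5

No — edge (2,7) lies in no bag.

A tree decomposition must satisfy three properties: every vertex lies in some bag; for every edge, both endpoints lie together in some bag; and for every vertex, the bags containing it form a connected subtree. Here edge (2,7) lies in no bag, so the decomposition is invalid.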